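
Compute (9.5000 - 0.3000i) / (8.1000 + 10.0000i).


Conjugate of z2 = 8.1000 - 10.0000i
Numerator: (9.5000 - 0.3000i)(8.1000 - 10.0000i) = 73.9500 - 97.4300i
Denominator: 8.1^2 + 10^2 = 165.61
Result = (73.9500 - 97.4300i)/165.61

0.4465 - 0.5883i


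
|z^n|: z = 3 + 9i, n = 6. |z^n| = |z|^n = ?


|z| = sqrt(9+81) = sqrt(90) = 9.4868
|z^6| = |z|^6 = (sqrt(90))^6 = 90^3 = 729000

|z^6| = 729000


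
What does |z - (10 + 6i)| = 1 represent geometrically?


|z - z0| = r is a circle with center z0 and radius r.
Center = (10, 6), radius = 1

Circle with center (10, 6) and radius 1


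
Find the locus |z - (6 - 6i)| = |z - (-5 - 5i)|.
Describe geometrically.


Equal distances means the locus is the perpendicular bisector of z1 and z2.
Midpoint = ((6+(-5))/2, (-6+(-5))/2) = (0.5000, -5.5000)

Perpendicular bisector through (0.5000, -5.5000)


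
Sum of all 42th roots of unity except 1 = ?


With w = e^(2*pi*i/42), all 42 of the 42th roots of unity w^0 = 1, w, ..., w^(41) sum to 0: 1 + w + ... + w^(41) = (1 - w^42)/(1 - w) = 0 since w^42 = 1, w ≠ 1.
Removing the root 1: w + w^2 + ... + w^(41) = 0 - 1 = -1

Sum = -1


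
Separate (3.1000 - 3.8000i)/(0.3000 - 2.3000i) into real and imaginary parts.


Multiply by conjugate: (3.1000 - 3.8000i)(0.3000 + 2.3000i) / (0.3^2 + (-2.3)^2)
Numerator real = 3.1*0.3 - (3.8)*(-2.3) = 9.67
Numerator imag = -3.8*0.3 - 3.1*(-2.3) = 5.99
Denominator = 5.38
Re(z) = 9.67/5.38 = 1.7974
Im(z) = 5.99/5.38 = 1.1134

Re(z) = 1.7974, Im(z) = 1.1134


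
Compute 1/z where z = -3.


|z|^2 = 9+0 = 9
1/z = (-3 - 0i)/9

1/z = -0.3333 + 0i


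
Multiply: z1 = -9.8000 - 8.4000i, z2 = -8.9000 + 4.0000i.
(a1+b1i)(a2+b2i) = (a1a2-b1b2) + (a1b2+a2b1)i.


Real = -9.8*(-8.9) - (-8.4)*4 = 87.22 - (-33.6) = 120.82
Imag = -9.8*4 - (8.9)*(-8.4) = -39.2 + 74.76 = 35.56

120.8200 + 35.5600i


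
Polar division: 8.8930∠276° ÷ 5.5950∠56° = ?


r = 8.8930 / 5.5950 = 1.5895
theta = 276° - 56° = 220° = 220° (mod 360)

1.5895 cis(220°)


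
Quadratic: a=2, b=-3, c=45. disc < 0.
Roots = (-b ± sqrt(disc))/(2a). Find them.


disc = (-3)^2 - 4*2*45 = 9 - 360 = -351
sqrt(|disc|) = sqrt(351) = 18.7350
Real part = 3/(2*2) = 0.7500
Imag part = 18.7350/(2*2) = 4.6837

0.7500 ± 4.6837i


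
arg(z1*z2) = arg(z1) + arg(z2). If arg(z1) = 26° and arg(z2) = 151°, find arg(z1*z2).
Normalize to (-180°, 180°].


arg(z1*z2) = 26° + 151° = 177°
Normalized to (-180°, 180°]: 177°

177°


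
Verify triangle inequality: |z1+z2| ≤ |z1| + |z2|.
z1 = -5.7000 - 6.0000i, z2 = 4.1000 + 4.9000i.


|z1| = sqrt((-5.7)^2 + (-6)^2) = sqrt(68.49) = 8.2759
|z2| = sqrt(4.1^2 + 4.9^2) = sqrt(40.82) = 6.3891
z1+z2 = -1.6000 - 1.1000i
|z1+z2| = sqrt(3.77) = 1.9416
|z1|+|z2| = 8.2759 + 6.3891 = 14.6650

|z1+z2| = 1.9416 ≤ |z1|+|z2| = 14.6650 (verified)


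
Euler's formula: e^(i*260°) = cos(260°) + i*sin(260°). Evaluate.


cos(260°) = -0.1736
sin(260°) = -0.9848

e^(i*260°) = -0.1736 - 0.9848i


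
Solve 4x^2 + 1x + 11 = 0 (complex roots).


disc = 1^2 - 4*4*11 = 1 - 176 = -175
sqrt(|disc|) = sqrt(175) = 13.2288
Real part = -1/(2*4) = -0.1250
Imag part = 13.2288/(2*4) = 1.6536

-0.1250 ± 1.6536i


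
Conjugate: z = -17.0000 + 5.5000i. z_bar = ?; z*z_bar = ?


z_bar = -17.0000 - 5.5000i
z*z_bar = (-17)^2 + 5.5^2 = 289 + 30.25 = 319.25

z_bar = -17.0000 - 5.5000i, z*z_bar = 319.25


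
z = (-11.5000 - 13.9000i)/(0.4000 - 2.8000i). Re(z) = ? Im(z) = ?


Multiply by conjugate: (-11.5000 - 13.9000i)(0.4000 + 2.8000i) / (0.4^2 + (-2.8)^2)
Numerator real = -11.5*0.4 - (13.9)*(-2.8) = 34.32
Numerator imag = -13.9*0.4 - (-11.5)*(-2.8) = -37.76
Denominator = 8
Re(z) = 34.32/8 = 4.2900
Im(z) = -37.76/8 = -4.7200

Re(z) = 4.2900, Im(z) = -4.7200


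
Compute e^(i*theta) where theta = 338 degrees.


cos(338°) = 0.9272
sin(338°) = -0.3746

e^(i*338°) = 0.9272 - 0.3746i


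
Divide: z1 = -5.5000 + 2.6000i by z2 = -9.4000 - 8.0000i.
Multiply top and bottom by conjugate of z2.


Conjugate of z2 = -9.4000 + 8.0000i
Numerator: (-5.5000 + 2.6000i)(-9.4000 + 8.0000i) = 30.9000 - 68.4400i
Denominator: (-9.4)^2 + (-8)^2 = 152.36
Result = (30.9000 - 68.4400i)/152.36

0.2028 - 0.4492i


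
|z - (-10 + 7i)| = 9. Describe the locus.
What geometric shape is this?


|z - z0| = r is a circle with center z0 and radius r.
Center = (-10, 7), radius = 9

Circle with center (-10, 7) and radius 9


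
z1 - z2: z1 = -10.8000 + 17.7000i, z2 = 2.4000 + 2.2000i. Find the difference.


Real: -10.8 - 2.4 = -13.2
Imag: 17.7 - 2.2 = 15.5

-13.2000 + 15.5000i


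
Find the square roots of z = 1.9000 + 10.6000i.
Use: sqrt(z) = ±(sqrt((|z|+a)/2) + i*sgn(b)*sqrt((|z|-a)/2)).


|z| = sqrt(3.61+112.36) = 10.7689
sqrt((|z|+a)/2) = sqrt((10.7689+1.9)/2) = sqrt(6.3345) = 2.5168
sqrt((|z|-a)/2) = sqrt((10.7689-1.9)/2) = sqrt(4.4345) = 2.1058

±(2.5168 + 2.1058i) i.e. 2.5168 + 2.1058i and -2.5168 - 2.1058i


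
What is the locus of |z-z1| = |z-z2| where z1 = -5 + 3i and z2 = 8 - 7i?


Equal distances means the locus is the perpendicular bisector of z1 and z2.
Midpoint = ((-5+8)/2, (3+(-7))/2) = (1.5000, -2.0000)

Perpendicular bisector through (1.5000, -2.0000)


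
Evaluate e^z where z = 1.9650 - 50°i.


e^1.9650 = 7.1349
cos(-50°) = 0.64279
sin(-50°) = -0.7660444
Real = 7.1349*0.64279 = 4.5862
Imag = 7.1349*(-0.7660444) = -5.4657

4.5862 - 5.4657i


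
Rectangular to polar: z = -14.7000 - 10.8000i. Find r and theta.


r = sqrt(216.09+116.64) = sqrt(332.73) = 18.2409
theta = atan2(-10.8, -14.7) = -143.6955 degrees

r = 18.2409, theta = -143.6955 degrees


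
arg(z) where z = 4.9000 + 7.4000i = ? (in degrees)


Re = 4.9, Im = 7.4
arg = atan2(7.4, 4.9) = 56.4890 degrees

arg(z) = 56.4890 degrees


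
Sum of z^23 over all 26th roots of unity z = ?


The roots are w_k = w^k with w = e^(2*pi*i/26), and (w^k)^23 = (w^23)^k.
So S = 1 + u + u^2 + ... + u^(25) with u = w^23.
23 = 0*26 + 23, so 23 is not a multiple of 26: u = w^23 ≠ 1 (w is a primitive 26th root), while u^26 = (w^26)^23 = 1.
Geometric series: S = (1 - u^26)/(1 - u) = (1 - 1)/(1 - u) = 0

S = 0


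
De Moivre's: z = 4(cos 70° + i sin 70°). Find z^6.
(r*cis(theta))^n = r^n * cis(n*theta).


r^6 = 4^6 = 4096
n*theta = 6*70° = 420° = 60° (mod 360)
a = 4096*cos(60°) = 2048.0000
b = 4096*sin(60°) = 3547.2401

4096 cis(60°) = 2048.0000 + 3547.2401i


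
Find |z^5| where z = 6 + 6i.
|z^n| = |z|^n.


|z| = sqrt(36+36) = sqrt(72) = 8.4853
|z^5| = |z|^5 = (sqrt(72))^5 = 72^2 * sqrt(72) = 5184*sqrt(72)

|z^5| = 5184*sqrt(72) ≈ 43987.6986


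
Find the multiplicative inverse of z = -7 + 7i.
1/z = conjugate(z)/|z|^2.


|z|^2 = 49+49 = 98
1/z = (-7 - 7i)/98

1/z = -0.0714 - 0.0714i


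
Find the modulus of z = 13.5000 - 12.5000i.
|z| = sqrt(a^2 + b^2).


|z| = sqrt(13.5^2 + (-12.5)^2) = sqrt(182.25 + 156.25) = sqrt(338.5) = 18.3984

|z| = 18.3984


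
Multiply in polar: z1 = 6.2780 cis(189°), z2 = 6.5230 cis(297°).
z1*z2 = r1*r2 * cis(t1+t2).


r = 6.2780 * 6.5230 = 40.9514
theta = 189° + 297° = 486° = 126° (mod 360)

40.9514 cis(126°)


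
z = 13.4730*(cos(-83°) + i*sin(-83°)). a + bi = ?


a = 13.4730*cos(-83°) = 13.4730*0.121869 = 1.6419
b = 13.4730*sin(-83°) = 13.4730*(-0.99255) = -13.3726

1.6419 - 13.3726i


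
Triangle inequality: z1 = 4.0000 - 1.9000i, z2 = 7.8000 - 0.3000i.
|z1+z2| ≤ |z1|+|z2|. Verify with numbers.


|z1| = sqrt(4^2 + (-1.9)^2) = sqrt(19.61) = 4.4283
|z2| = sqrt(7.8^2 + (-0.3)^2) = sqrt(60.93) = 7.8058
z1+z2 = 11.8000 - 2.2000i
|z1+z2| = sqrt(144.08) = 12.0033
|z1|+|z2| = 4.4283 + 7.8058 = 12.2341

|z1+z2| = 12.0033 ≤ |z1|+|z2| = 12.2341 (verified)


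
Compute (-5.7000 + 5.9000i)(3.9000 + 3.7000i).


Real = -5.7*3.9 - 5.9*3.7 = -22.23 - 21.83 = -44.06
Imag = -5.7*3.7 + 3.9*5.9 = -21.09 + 23.01 = 1.92

-44.0600 + 1.9200i


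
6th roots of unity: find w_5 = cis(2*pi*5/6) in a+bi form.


Angle = 360*5/6 = 300°
a = cos(300°) = 0.5000
b = sin(300°) = -0.8660

0.5000 - 0.8660i


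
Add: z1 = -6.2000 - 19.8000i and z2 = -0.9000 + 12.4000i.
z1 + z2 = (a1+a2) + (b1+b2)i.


Real: -6.2 - 0.9 = -7.1
Imag: -19.8 + 12.4 = -7.4

-7.1000 - 7.4000i


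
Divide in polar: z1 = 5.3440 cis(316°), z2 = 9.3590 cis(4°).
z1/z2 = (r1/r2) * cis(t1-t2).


r = 5.3440 / 9.3590 = 0.5710
theta = 316° - 4° = 312° = 312° (mod 360)

0.5710 cis(312°)


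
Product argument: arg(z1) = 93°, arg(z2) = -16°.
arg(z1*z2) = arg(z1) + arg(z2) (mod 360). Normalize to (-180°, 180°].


arg(z1*z2) = 93° - 16° = 77°
Normalized to (-180°, 180°]: 77°

77°


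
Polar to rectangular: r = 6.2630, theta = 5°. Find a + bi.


a = 6.2630*cos(5°) = 6.2630*0.9962 = 6.2392
b = 6.2630*sin(5°) = 6.2630*0.08716 = 0.5459

6.2392 + 0.5459i


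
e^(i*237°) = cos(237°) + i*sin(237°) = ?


cos(237°) = -0.5446
sin(237°) = -0.8387

e^(i*237°) = -0.5446 - 0.8387i


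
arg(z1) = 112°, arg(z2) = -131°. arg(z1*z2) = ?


arg(z1*z2) = 112° - 131° = -19°
Normalized to (-180°, 180°]: -19°

-19°


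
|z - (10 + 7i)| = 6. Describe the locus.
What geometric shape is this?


|z - z0| = r is a circle with center z0 and radius r.
Center = (10, 7), radius = 6

Circle with center (10, 7) and radius 6


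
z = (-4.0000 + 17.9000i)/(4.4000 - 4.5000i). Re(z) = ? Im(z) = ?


Multiply by conjugate: (-4.0000 + 17.9000i)(4.4000 + 4.5000i) / (4.4^2 + (-4.5)^2)
Numerator real = -4*4.4 + 17.9*(-4.5) = -98.15
Numerator imag = 17.9*4.4 - (-4)*(-4.5) = 60.76
Denominator = 39.61
Re(z) = -98.15/39.61 = -2.4779
Im(z) = 60.76/39.61 = 1.5340

Re(z) = -2.4779, Im(z) = 1.5340


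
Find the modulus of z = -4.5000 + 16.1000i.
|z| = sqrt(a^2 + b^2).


|z| = sqrt((-4.5)^2 + 16.1^2) = sqrt(20.25 + 259.21) = sqrt(279.46) = 16.7171

|z| = 16.7171


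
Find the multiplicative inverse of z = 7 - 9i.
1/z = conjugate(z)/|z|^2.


|z|^2 = 49+81 = 130
1/z = (7 + 9i)/130

1/z = 0.0538 + 0.0692i


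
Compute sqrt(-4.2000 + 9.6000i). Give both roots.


|z| = sqrt(17.64+92.16) = 10.4785
sqrt((|z|+a)/2) = sqrt((10.4785+(-4.2))/2) = sqrt(3.1393) = 1.7718
sqrt((|z|-a)/2) = sqrt((10.4785-(-4.2))/2) = sqrt(7.3393) = 2.7091

±(1.7718 + 2.7091i) i.e. 1.7718 + 2.7091i and -1.7718 - 2.7091i


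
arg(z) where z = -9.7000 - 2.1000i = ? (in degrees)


Re = -9.7, Im = -2.1
arg = atan2(-2.1, -9.7) = -167.7843 degrees

arg(z) = -167.7843 degrees


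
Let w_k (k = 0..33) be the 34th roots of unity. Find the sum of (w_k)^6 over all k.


The roots are w_k = w^k with w = e^(2*pi*i/34), and (w^k)^6 = (w^6)^k.
So S = 1 + u + u^2 + ... + u^(33) with u = w^6.
6 = 0*34 + 6, so 6 is not a multiple of 34: u = w^6 ≠ 1 (w is a primitive 34th root), while u^34 = (w^34)^6 = 1.
Geometric series: S = (1 - u^34)/(1 - u) = (1 - 1)/(1 - u) = 0

S = 0


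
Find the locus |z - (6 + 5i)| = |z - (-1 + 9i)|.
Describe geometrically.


Equal distances means the locus is the perpendicular bisector of z1 and z2.
Midpoint = ((6+(-1))/2, (5+9)/2) = (2.5000, 7.0000)

Perpendicular bisector through (2.5000, 7.0000)


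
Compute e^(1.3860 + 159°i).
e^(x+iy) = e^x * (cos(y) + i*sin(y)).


e^1.3860 = 3.9988
cos(159°) = -0.93358
sin(159°) = 0.35837
Real = 3.9988*(-0.93358) = -3.7332
Imag = 3.9988*0.35837 = 1.4330

-3.7332 + 1.4330i


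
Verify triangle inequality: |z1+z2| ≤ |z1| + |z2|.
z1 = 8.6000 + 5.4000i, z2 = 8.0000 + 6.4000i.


|z1| = sqrt(8.6^2 + 5.4^2) = sqrt(103.12) = 10.1548
|z2| = sqrt(8^2 + 6.4^2) = sqrt(104.96) = 10.2450
z1+z2 = 16.6000 + 11.8000i
|z1+z2| = sqrt(414.8) = 20.3666
|z1|+|z2| = 10.1548 + 10.2450 = 20.3998

|z1+z2| = 20.3666 ≤ |z1|+|z2| = 20.3998 (verified)


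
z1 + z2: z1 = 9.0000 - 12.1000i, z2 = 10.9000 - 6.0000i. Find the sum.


Real: 9 + 10.9 = 19.9
Imag: -12.1 - 6 = -18.1

19.9000 - 18.1000i


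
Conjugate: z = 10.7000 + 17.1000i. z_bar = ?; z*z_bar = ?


z_bar = 10.7000 - 17.1000i
z*z_bar = 10.7^2 + 17.1^2 = 114.49 + 292.41 = 406.9

z_bar = 10.7000 - 17.1000i, z*z_bar = 406.9


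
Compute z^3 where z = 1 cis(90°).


r^3 = 1^3 = 1
n*theta = 3*90° = 270° = 270° (mod 360)
a = 1*cos(270°) = 0
b = 1*sin(270°) = -1.0000

1 cis(270°) = 0 - 1.0000i


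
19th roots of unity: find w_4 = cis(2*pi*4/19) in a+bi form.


Angle = 360*4/19 = 75.7895°
a = cos(75.7895°) = 0.2455
b = sin(75.7895°) = 0.9694

0.2455 + 0.9694i


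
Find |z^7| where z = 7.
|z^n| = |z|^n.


|z| = sqrt(49+0) = sqrt(49) = 7
|z^7| = |z|^7 = 7^7 = 823543

|z^7| = 823543


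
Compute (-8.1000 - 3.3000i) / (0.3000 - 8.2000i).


Conjugate of z2 = 0.3000 + 8.2000i
Numerator: (-8.1000 - 3.3000i)(0.3000 + 8.2000i) = 24.6300 - 67.4100i
Denominator: 0.3^2 + (-8.2)^2 = 67.33
Result = (24.6300 - 67.4100i)/67.33

0.3658 - 1.0012i


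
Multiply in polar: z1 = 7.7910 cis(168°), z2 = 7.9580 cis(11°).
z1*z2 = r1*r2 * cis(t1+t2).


r = 7.7910 * 7.9580 = 62.0008
theta = 168° + 11° = 179° = 179° (mod 360)

62.0008 cis(179°)


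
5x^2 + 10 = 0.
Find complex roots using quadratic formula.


disc = 0^2 - 4*5*10 = 0 - 200 = -200
sqrt(|disc|) = sqrt(200) = 14.1421
Real part = 0/(2*5) = 0
Imag part = 14.1421/(2*5) = 1.4142

0 ± 1.4142i


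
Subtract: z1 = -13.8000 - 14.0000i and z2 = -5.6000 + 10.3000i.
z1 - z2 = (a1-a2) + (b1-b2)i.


Real: -13.8 + 5.6 = -8.2
Imag: -14 - 10.3 = -24.3

-8.2000 - 24.3000i


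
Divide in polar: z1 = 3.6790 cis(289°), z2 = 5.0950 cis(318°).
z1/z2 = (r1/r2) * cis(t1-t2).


r = 3.6790 / 5.0950 = 0.7221
theta = 289° - 318° = -29° = 331° (mod 360)

0.7221 cis(331°)


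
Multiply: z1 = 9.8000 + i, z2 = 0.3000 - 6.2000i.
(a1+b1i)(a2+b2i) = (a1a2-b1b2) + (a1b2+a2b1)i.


Real = 9.8*0.3 - 1*(-6.2) = 2.94 - (-6.2) = 9.14
Imag = 9.8*(-6.2) + 0.3*1 = -60.76 + 0.3 = -60.46

9.1400 - 60.4600i


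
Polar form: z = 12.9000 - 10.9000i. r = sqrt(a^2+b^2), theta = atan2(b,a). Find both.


r = sqrt(166.41+118.81) = sqrt(285.22) = 16.8885
theta = atan2(-10.9, 12.9) = -40.1965 degrees

r = 16.8885, theta = -40.1965 degrees


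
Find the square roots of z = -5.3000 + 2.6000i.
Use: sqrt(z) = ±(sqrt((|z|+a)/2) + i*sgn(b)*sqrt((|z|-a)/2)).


|z| = sqrt(28.09+6.76) = 5.9034
sqrt((|z|+a)/2) = sqrt((5.9034+(-5.3))/2) = sqrt(0.3017) = 0.5493
sqrt((|z|-a)/2) = sqrt((5.9034-(-5.3))/2) = sqrt(5.6017) = 2.3668

±(0.5493 + 2.3668i) i.e. 0.5493 + 2.3668i and -0.5493 - 2.3668i


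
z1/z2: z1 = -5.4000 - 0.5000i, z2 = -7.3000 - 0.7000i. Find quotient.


Conjugate of z2 = -7.3000 + 0.7000i
Numerator: (-5.4000 - 0.5000i)(-7.3000 + 0.7000i) = 39.7700 - 0.1300i
Denominator: (-7.3)^2 + (-0.7)^2 = 53.78
Result = (39.7700 - 0.1300i)/53.78

0.7395 - 0.0024i


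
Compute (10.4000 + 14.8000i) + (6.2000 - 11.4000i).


Real: 10.4 + 6.2 = 16.6
Imag: 14.8 - 11.4 = 3.4

16.6000 + 3.4000i


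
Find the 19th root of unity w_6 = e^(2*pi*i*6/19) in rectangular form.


Angle = 360*6/19 = 113.6842°
a = cos(113.6842°) = -0.4017
b = sin(113.6842°) = 0.9158

-0.4017 + 0.9158i


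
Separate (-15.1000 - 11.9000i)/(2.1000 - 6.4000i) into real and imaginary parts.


Multiply by conjugate: (-15.1000 - 11.9000i)(2.1000 + 6.4000i) / (2.1^2 + (-6.4)^2)
Numerator real = -15.1*2.1 - (11.9)*(-6.4) = 44.45
Numerator imag = -11.9*2.1 - (-15.1)*(-6.4) = -121.63
Denominator = 45.37
Re(z) = 44.45/45.37 = 0.9797
Im(z) = -121.63/45.37 = -2.6808

Re(z) = 0.9797, Im(z) = -2.6808


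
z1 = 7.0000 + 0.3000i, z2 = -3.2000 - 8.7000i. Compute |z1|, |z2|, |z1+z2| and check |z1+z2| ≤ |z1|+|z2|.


|z1| = sqrt(7^2 + 0.3^2) = sqrt(49.09) = 7.0064
|z2| = sqrt((-3.2)^2 + (-8.7)^2) = sqrt(85.93) = 9.2698
z1+z2 = 3.8000 - 8.4000i
|z1+z2| = sqrt(85) = 9.2195
|z1|+|z2| = 7.0064 + 9.2698 = 16.2762

|z1+z2| = 9.2195 ≤ |z1|+|z2| = 16.2762 (verified)


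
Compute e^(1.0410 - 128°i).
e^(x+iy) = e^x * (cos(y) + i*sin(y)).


e^1.0410 = 2.83205
cos(-128°) = -0.61566
sin(-128°) = -0.788
Real = 2.83205*(-0.61566) = -1.7436
Imag = 2.83205*(-0.788) = -2.2317

-1.7436 - 2.2317i


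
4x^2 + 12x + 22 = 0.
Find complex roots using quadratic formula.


disc = 12^2 - 4*4*22 = 144 - 352 = -208
sqrt(|disc|) = sqrt(208) = 14.4222
Real part = -12/(2*4) = -1.5000
Imag part = 14.4222/(2*4) = 1.8028

-1.5000 ± 1.8028i


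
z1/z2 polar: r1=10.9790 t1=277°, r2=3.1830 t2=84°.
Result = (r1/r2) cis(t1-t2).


r = 10.9790 / 3.1830 = 3.4493
theta = 277° - 84° = 193° = 193° (mod 360)

3.4493 cis(193°)


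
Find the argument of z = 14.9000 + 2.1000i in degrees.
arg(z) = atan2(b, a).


Re = 14.9, Im = 2.1
arg = atan2(2.1, 14.9) = 8.0224 degrees

arg(z) = 8.0224 degrees


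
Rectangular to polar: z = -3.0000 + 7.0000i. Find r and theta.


r = sqrt(9+49) = sqrt(58) = 7.6158
theta = atan2(7, -3) = 113.1986 degrees

r = 7.6158, theta = 113.1986 degrees


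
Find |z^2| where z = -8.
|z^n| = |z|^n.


|z| = sqrt(64+0) = sqrt(64) = 8
|z^2| = |z|^2 = 8^2 = 64

|z^2| = 64


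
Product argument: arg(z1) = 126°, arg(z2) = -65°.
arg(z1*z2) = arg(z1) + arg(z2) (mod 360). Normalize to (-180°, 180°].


arg(z1*z2) = 126° - 65° = 61°
Normalized to (-180°, 180°]: 61°

61°


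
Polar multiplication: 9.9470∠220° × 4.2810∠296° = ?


r = 9.9470 * 4.2810 = 42.5831
theta = 220° + 296° = 516° = 156° (mod 360)

42.5831 cis(156°)


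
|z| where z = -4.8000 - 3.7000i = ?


|z| = sqrt((-4.8)^2 + (-3.7)^2) = sqrt(23.04 + 13.69) = sqrt(36.73) = 6.0605

|z| = 6.0605


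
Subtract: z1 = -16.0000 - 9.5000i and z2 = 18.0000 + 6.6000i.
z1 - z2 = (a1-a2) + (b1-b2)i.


Real: -16 - 18 = -34
Imag: -9.5 - 6.6 = -16.1

-34.0000 - 16.1000i


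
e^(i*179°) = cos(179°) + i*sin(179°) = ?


cos(179°) = -0.9998
sin(179°) = 0.0175

e^(i*179°) = -0.9998 + 0.0175i


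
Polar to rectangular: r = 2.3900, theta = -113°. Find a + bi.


a = 2.3900*cos(-113°) = 2.3900*(-0.3907) = -0.9338
b = 2.3900*sin(-113°) = 2.3900*(-0.9205) = -2.2000

-0.9338 - 2.2000i


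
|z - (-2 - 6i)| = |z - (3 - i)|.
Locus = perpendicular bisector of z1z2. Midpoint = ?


Equal distances means the locus is the perpendicular bisector of z1 and z2.
Midpoint = ((-2+3)/2, (-6+(-1))/2) = (0.5000, -3.5000)

Perpendicular bisector through (0.5000, -3.5000)


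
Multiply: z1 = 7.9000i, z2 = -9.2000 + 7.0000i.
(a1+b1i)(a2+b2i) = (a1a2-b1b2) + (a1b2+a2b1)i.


Real = 0*(-9.2) - 7.9*7 = 0 - 55.3 = -55.3
Imag = 0*7 - (9.2)*7.9 = 0 - (72.68) = -72.68

-55.3000 - 72.6800i


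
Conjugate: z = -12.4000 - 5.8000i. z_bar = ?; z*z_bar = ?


z_bar = -12.4000 + 5.8000i
z*z_bar = (-12.4)^2 + (-5.8)^2 = 153.76 + 33.64 = 187.4

z_bar = -12.4000 + 5.8000i, z*z_bar = 187.4


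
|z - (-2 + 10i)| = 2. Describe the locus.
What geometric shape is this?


|z - z0| = r is a circle with center z0 and radius r.
Center = (-2, 10), radius = 2

Circle with center (-2, 10) and radius 2


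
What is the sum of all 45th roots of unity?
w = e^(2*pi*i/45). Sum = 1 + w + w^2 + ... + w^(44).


The sum of all 45th roots of unity is 0.
Geometric series: (1 - w^45)/(1 - w) = (1-1)/(1-w) = 0 since w^45 = 1, w ≠ 1.
Alternatively: coefficient of z^44 in z^45 - 1 is 0.

0


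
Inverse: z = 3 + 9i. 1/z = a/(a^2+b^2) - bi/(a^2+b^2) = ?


|z|^2 = 9+81 = 90
1/z = (3 - 9i)/90

1/z = 0.0333 - 0.1000i


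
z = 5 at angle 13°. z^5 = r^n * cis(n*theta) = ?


r^5 = 5^5 = 3125
n*theta = 5*13° = 65° = 65° (mod 360)
a = 3125*cos(65°) = 1320.6821
b = 3125*sin(65°) = 2832.2118

3125 cis(65°) = 1320.6821 + 2832.2118i


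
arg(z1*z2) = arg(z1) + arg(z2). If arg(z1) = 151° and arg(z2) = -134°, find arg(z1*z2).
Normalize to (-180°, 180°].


arg(z1*z2) = 151° - 134° = 17°
Normalized to (-180°, 180°]: 17°

17°


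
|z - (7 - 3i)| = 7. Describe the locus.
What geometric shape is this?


|z - z0| = r is a circle with center z0 and radius r.
Center = (7, -3), radius = 7

Circle with center (7, -3) and radius 7


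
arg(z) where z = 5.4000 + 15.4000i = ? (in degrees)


Re = 5.4, Im = 15.4
arg = atan2(15.4, 5.4) = 70.6768 degrees

arg(z) = 70.6768 degrees


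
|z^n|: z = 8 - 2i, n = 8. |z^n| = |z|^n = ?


|z| = sqrt(64+4) = sqrt(68) = 8.2462
|z^8| = |z|^8 = (sqrt(68))^8 = 68^4 = 21381376

|z^8| = 21381376


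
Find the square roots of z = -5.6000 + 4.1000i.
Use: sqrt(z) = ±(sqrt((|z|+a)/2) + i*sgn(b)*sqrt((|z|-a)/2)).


|z| = sqrt(31.36+16.81) = 6.9405
sqrt((|z|+a)/2) = sqrt((6.9405+(-5.6))/2) = sqrt(0.6702) = 0.8187
sqrt((|z|-a)/2) = sqrt((6.9405-(-5.6))/2) = sqrt(6.2702) = 2.5040

±(0.8187 + 2.5040i) i.e. 0.8187 + 2.5040i and -0.8187 - 2.5040i


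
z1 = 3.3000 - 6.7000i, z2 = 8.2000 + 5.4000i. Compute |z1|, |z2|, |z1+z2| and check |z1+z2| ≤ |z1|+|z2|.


|z1| = sqrt(3.3^2 + (-6.7)^2) = sqrt(55.78) = 7.4686
|z2| = sqrt(8.2^2 + 5.4^2) = sqrt(96.4) = 9.8184
z1+z2 = 11.5000 - 1.3000i
|z1+z2| = sqrt(133.94) = 11.5732
|z1|+|z2| = 7.4686 + 9.8184 = 17.2870

|z1+z2| = 11.5732 ≤ |z1|+|z2| = 17.2870 (verified)


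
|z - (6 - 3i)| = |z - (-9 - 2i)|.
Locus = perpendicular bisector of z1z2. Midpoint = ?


Equal distances means the locus is the perpendicular bisector of z1 and z2.
Midpoint = ((6+(-9))/2, (-3+(-2))/2) = (-1.5000, -2.5000)

Perpendicular bisector through (-1.5000, -2.5000)


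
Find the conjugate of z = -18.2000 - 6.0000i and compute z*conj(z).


z_bar = -18.2000 + 6.0000i
z*z_bar = (-18.2)^2 + (-6)^2 = 331.24 + 36 = 367.24

z_bar = -18.2000 + 6.0000i, z*z_bar = 367.24


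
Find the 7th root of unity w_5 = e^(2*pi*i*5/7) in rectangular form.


Angle = 360*5/7 = 257.1429°
a = cos(257.1429°) = -0.2225
b = sin(257.1429°) = -0.9749

-0.2225 - 0.9749i


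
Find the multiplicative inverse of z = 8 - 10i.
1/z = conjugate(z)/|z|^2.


|z|^2 = 64+100 = 164
1/z = (8 + 10i)/164

1/z = 0.0488 + 0.0610i


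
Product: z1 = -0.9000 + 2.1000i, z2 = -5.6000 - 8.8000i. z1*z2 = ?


Real = -0.9*(-5.6) - 2.1*(-8.8) = 5.04 - (-18.48) = 23.52
Imag = -0.9*(-8.8) - (5.6)*2.1 = 7.92 - (11.76) = -3.84

23.5200 - 3.8400i


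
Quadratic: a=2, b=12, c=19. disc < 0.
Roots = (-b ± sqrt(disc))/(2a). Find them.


disc = 12^2 - 4*2*19 = 144 - 152 = -8
sqrt(|disc|) = sqrt(8) = 2.8284
Real part = -12/(2*2) = -3.0000
Imag part = 2.8284/(2*2) = 0.7071

-3.0000 ± 0.7071i


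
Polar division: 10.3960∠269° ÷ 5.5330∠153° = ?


r = 10.3960 / 5.5330 = 1.8789
theta = 269° - 153° = 116° = 116° (mod 360)

1.8789 cis(116°)


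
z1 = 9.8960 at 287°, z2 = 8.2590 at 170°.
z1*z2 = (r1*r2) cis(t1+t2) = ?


r = 9.8960 * 8.2590 = 81.7311
theta = 287° + 170° = 457° = 97° (mod 360)

81.7311 cis(97°)


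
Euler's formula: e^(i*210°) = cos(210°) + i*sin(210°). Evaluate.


cos(210°) = -0.8660
sin(210°) = -0.5000

e^(i*210°) = -0.8660 - 0.5000i


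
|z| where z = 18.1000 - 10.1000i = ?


|z| = sqrt(18.1^2 + (-10.1)^2) = sqrt(327.61 + 102.01) = sqrt(429.62) = 20.7273

|z| = 20.7273


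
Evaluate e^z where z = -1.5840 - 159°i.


e^-1.5840 = 0.20515
cos(-159°) = -0.9336
sin(-159°) = -0.3584
Real = 0.20515*(-0.9336) = -0.1915
Imag = 0.20515*(-0.3584) = -0.0735

-0.1915 - 0.0735i


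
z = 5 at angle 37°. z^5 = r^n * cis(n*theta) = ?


r^5 = 5^5 = 3125
n*theta = 5*37° = 185° = 185° (mod 360)
a = 3125*cos(185°) = -3113.1084
b = 3125*sin(185°) = -272.3617

3125 cis(185°) = -3113.1084 - 272.3617i


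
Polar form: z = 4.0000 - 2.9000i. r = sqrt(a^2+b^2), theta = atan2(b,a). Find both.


r = sqrt(16+8.41) = sqrt(24.41) = 4.9406
theta = atan2(-2.9, 4) = -35.9421 degrees

r = 4.9406, theta = -35.9421 degrees


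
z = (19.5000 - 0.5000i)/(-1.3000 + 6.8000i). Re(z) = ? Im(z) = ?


Multiply by conjugate: (19.5000 - 0.5000i)(-1.3000 - 6.8000i) / ((-1.3)^2 + 6.8^2)
Numerator real = 19.5*(-1.3) - (0.5)*6.8 = -28.75
Numerator imag = -0.5*(-1.3) - 19.5*6.8 = -131.95
Denominator = 47.93
Re(z) = -28.75/47.93 = -0.5998
Im(z) = -131.95/47.93 = -2.7530

Re(z) = -0.5998, Im(z) = -2.7530


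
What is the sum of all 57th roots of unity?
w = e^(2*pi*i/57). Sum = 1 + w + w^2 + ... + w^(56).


The sum of all 57th roots of unity is 0.
Geometric series: (1 - w^57)/(1 - w) = (1-1)/(1-w) = 0 since w^57 = 1, w ≠ 1.
Alternatively: coefficient of z^56 in z^57 - 1 is 0.

0


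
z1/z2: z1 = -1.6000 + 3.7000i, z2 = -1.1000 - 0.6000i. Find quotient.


Conjugate of z2 = -1.1000 + 0.6000i
Numerator: (-1.6000 + 3.7000i)(-1.1000 + 0.6000i) = -0.4600 - 5.0300i
Denominator: (-1.1)^2 + (-0.6)^2 = 1.57
Result = (-0.4600 - 5.0300i)/1.57

-0.2930 - 3.2038i


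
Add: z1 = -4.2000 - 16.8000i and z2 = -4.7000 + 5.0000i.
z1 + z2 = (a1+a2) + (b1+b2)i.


Real: -4.2 - 4.7 = -8.9
Imag: -16.8 + 5 = -11.8

-8.9000 - 11.8000i


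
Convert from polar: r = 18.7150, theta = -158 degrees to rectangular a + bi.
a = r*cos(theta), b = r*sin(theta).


a = 18.7150*cos(-158°) = 18.7150*(-0.92718) = -17.3522
b = 18.7150*sin(-158°) = 18.7150*(-0.37461) = -7.0108

-17.3522 - 7.0108i


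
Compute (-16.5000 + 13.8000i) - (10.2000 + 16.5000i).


Real: -16.5 - 10.2 = -26.7
Imag: 13.8 - 16.5 = -2.7

-26.7000 - 2.7000i


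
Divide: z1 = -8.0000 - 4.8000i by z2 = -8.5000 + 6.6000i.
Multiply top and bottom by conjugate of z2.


Conjugate of z2 = -8.5000 - 6.6000i
Numerator: (-8.0000 - 4.8000i)(-8.5000 - 6.6000i) = 36.3200 + 93.6000i
Denominator: (-8.5)^2 + 6.6^2 = 115.81
Result = (36.3200 + 93.6000i)/115.81

0.3136 + 0.8082i


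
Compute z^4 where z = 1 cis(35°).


r^4 = 1^4 = 1
n*theta = 4*35° = 140° = 140° (mod 360)
a = 1*cos(140°) = -0.7660
b = 1*sin(140°) = 0.6428

1 cis(140°) = -0.7660 + 0.6428i


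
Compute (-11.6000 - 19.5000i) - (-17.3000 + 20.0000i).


Real: -11.6 + 17.3 = 5.7
Imag: -19.5 - 20 = -39.5

5.7000 - 39.5000i


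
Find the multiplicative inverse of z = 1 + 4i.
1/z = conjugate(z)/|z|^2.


|z|^2 = 1+16 = 17
1/z = (1 - 4i)/17

1/z = 0.0588 - 0.2353i


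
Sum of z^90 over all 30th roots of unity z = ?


The roots are w_k = w^k with w = e^(2*pi*i/30), and (w^k)^90 = (w^90)^k.
So S = 1 + u + u^2 + ... + u^(29) with u = w^90.
90 = 3*30 + 0, so 90 is a multiple of 30 and u = (w^30)^3 = 1.
Every one of the 30 terms equals 1: S = 30

S = 30


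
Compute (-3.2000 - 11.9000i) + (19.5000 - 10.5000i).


Real: -3.2 + 19.5 = 16.3
Imag: -11.9 - 10.5 = -22.4

16.3000 - 22.4000i


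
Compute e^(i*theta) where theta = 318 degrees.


cos(318°) = 0.7431
sin(318°) = -0.6691

e^(i*318°) = 0.7431 - 0.6691i


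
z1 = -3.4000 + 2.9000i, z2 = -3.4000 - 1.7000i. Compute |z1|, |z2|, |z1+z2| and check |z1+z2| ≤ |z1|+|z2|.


|z1| = sqrt((-3.4)^2 + 2.9^2) = sqrt(19.97) = 4.4688
|z2| = sqrt((-3.4)^2 + (-1.7)^2) = sqrt(14.45) = 3.8013
z1+z2 = -6.8000 + 1.2000i
|z1+z2| = sqrt(47.68) = 6.9051
|z1|+|z2| = 4.4688 + 3.8013 = 8.2701

|z1+z2| = 6.9051 ≤ |z1|+|z2| = 8.2701 (verified)


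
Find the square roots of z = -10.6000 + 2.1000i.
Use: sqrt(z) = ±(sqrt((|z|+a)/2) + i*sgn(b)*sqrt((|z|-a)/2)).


|z| = sqrt(112.36+4.41) = 10.8060
sqrt((|z|+a)/2) = sqrt((10.8060+(-10.6))/2) = sqrt(0.1030) = 0.3209
sqrt((|z|-a)/2) = sqrt((10.8060-(-10.6))/2) = sqrt(10.7030) = 3.2715

±(0.3209 + 3.2715i) i.e. 0.3209 + 3.2715i and -0.3209 - 3.2715i


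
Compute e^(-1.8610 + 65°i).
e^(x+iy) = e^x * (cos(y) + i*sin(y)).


e^-1.8610 = 0.1555
cos(65°) = 0.4226
sin(65°) = 0.9063
Real = 0.1555*0.4226 = 0.0657
Imag = 0.1555*0.9063 = 0.1409

0.0657 + 0.1409i


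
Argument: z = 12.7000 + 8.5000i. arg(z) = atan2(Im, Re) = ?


Re = 12.7, Im = 8.5
arg = atan2(8.5, 12.7) = 33.7941 degrees

arg(z) = 33.7941 degrees


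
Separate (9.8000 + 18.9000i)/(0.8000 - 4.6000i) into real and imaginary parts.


Multiply by conjugate: (9.8000 + 18.9000i)(0.8000 + 4.6000i) / (0.8^2 + (-4.6)^2)
Numerator real = 9.8*0.8 + 18.9*(-4.6) = -79.1
Numerator imag = 18.9*0.8 - 9.8*(-4.6) = 60.2
Denominator = 21.8
Re(z) = -79.1/21.8 = -3.6284
Im(z) = 60.2/21.8 = 2.7615

Re(z) = -3.6284, Im(z) = 2.7615


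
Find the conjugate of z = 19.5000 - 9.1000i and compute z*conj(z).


z_bar = 19.5000 + 9.1000i
z*z_bar = 19.5^2 + (-9.1)^2 = 380.25 + 82.81 = 463.06

z_bar = 19.5000 + 9.1000i, z*z_bar = 463.06


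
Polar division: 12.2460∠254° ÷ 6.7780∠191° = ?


r = 12.2460 / 6.7780 = 1.8067
theta = 254° - 191° = 63° = 63° (mod 360)

1.8067 cis(63°)


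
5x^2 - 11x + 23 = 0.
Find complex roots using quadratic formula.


disc = (-11)^2 - 4*5*23 = 121 - 460 = -339
sqrt(|disc|) = sqrt(339) = 18.4120
Real part = 11/(2*5) = 1.1000
Imag part = 18.4120/(2*5) = 1.8412

1.1000 ± 1.8412i


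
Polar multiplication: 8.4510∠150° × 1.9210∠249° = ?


r = 8.4510 * 1.9210 = 16.2344
theta = 150° + 249° = 399° = 39° (mod 360)

16.2344 cis(39°)


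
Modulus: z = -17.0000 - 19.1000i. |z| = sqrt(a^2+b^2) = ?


|z| = sqrt((-17)^2 + (-19.1)^2) = sqrt(289 + 364.81) = sqrt(653.81) = 25.5697

|z| = 25.5697


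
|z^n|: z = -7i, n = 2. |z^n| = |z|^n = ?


|z| = sqrt(0+49) = sqrt(49) = 7
|z^2| = |z|^2 = 7^2 = 49

|z^2| = 49


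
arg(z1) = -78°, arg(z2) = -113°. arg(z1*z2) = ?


arg(z1*z2) = -78° - 113° = -191°
Normalized to (-180°, 180°]: 169°

169°


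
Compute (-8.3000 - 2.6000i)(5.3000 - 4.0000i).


Real = -8.3*5.3 - (-2.6)*(-4) = -43.99 - 10.4 = -54.39
Imag = -8.3*(-4) + 5.3*(-2.6) = 33.2 - (13.78) = 19.42

-54.3900 + 19.4200i


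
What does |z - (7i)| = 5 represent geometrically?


|z - z0| = r is a circle with center z0 and radius r.
Center = (0, 7), radius = 5

Circle with center (0, 7) and radius 5


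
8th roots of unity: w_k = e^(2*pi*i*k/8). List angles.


The 8th roots of unity are cis(360k/8°) for k=0..7
Angle step = 360/8 = 45°
Primitive root: cis(45°)
Primitive root = 0.7071 + 0.7071i

8 roots at angles: 0°, 45°, 90°, 135°, 180°, 225°, 270°, 315°


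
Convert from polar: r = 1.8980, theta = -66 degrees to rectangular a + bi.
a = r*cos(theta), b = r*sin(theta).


a = 1.8980*cos(-66°) = 1.8980*0.40674 = 0.7720
b = 1.8980*sin(-66°) = 1.8980*(-0.91355) = -1.7339

0.7720 - 1.7339i


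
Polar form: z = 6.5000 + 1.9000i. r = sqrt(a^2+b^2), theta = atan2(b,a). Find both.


r = sqrt(42.25+3.61) = sqrt(45.86) = 6.7720
theta = atan2(1.9, 6.5) = 16.2940 degrees

r = 6.7720, theta = 16.2940 degrees


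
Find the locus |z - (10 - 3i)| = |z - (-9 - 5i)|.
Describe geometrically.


Equal distances means the locus is the perpendicular bisector of z1 and z2.
Midpoint = ((10+(-9))/2, (-3+(-5))/2) = (0.5000, -4.0000)

Perpendicular bisector through (0.5000, -4.0000)


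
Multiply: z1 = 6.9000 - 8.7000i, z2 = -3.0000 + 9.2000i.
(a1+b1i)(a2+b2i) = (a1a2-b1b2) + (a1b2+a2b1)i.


Real = 6.9*(-3) - (-8.7)*9.2 = -20.7 - (-80.04) = 59.34
Imag = 6.9*9.2 - (3)*(-8.7) = 63.48 + 26.1 = 89.58

59.3400 + 89.5800i


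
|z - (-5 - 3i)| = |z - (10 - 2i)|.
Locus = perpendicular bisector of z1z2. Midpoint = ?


Equal distances means the locus is the perpendicular bisector of z1 and z2.
Midpoint = ((-5+10)/2, (-3+(-2))/2) = (2.5000, -2.5000)

Perpendicular bisector through (2.5000, -2.5000)


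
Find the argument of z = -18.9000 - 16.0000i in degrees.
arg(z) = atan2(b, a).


Re = -18.9, Im = -16
arg = atan2(-16, -18.9) = -139.7501 degrees

arg(z) = -139.7501 degrees


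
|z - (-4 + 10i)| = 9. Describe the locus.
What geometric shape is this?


|z - z0| = r is a circle with center z0 and radius r.
Center = (-4, 10), radius = 9

Circle with center (-4, 10) and radius 9


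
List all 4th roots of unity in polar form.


The 4th roots of unity are cis(360k/4°) for k=0..3
Angle step = 360/4 = 90°
Primitive root: cis(90°)
Primitive root = 0 + 1.0000i

4 roots at angles: 0°, 90°, 180°, 270°


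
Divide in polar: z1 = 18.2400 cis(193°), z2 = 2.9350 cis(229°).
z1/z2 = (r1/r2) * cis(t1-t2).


r = 18.2400 / 2.9350 = 6.2147
theta = 193° - 229° = -36° = 324° (mod 360)

6.2147 cis(324°)


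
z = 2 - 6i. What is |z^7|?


|z| = sqrt(4+36) = sqrt(40) = 6.3246
|z^7| = |z|^7 = (sqrt(40))^7 = 40^3 * sqrt(40) = 64000*sqrt(40)

|z^7| = 64000*sqrt(40) ≈ 404771.5405


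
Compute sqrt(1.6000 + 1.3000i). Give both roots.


|z| = sqrt(2.56+1.69) = 2.0616
sqrt((|z|+a)/2) = sqrt((2.0616+1.6)/2) = sqrt(1.8308) = 1.3531
sqrt((|z|-a)/2) = sqrt((2.0616-1.6)/2) = sqrt(0.2308) = 0.4804

±(1.3531 + 0.4804i) i.e. 1.3531 + 0.4804i and -1.3531 - 0.4804i


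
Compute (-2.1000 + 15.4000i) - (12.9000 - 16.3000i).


Real: -2.1 - 12.9 = -15
Imag: 15.4 + 16.3 = 31.7

-15.0000 + 31.7000i


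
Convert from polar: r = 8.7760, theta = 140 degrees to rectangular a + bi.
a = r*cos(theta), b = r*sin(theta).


a = 8.7760*cos(140°) = 8.7760*(-0.76604) = -6.7228
b = 8.7760*sin(140°) = 8.7760*0.64279 = 5.6411

-6.7228 + 5.6411i


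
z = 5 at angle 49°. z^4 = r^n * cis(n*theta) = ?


r^4 = 5^4 = 625
n*theta = 4*49° = 196° = 196° (mod 360)
a = 625*cos(196°) = -600.7886
b = 625*sin(196°) = -172.2733

625 cis(196°) = -600.7886 - 172.2733i


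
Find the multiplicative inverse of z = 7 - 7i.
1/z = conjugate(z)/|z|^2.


|z|^2 = 49+49 = 98
1/z = (7 + 7i)/98

1/z = 0.0714 + 0.0714i


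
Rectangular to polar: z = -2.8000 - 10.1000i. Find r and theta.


r = sqrt(7.84+102.01) = sqrt(109.85) = 10.4809
theta = atan2(-10.1, -2.8) = -105.4948 degrees

r = 10.4809, theta = -105.4948 degrees


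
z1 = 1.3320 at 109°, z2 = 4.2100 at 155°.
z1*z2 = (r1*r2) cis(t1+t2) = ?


r = 1.3320 * 4.2100 = 5.6077
theta = 109° + 155° = 264° = 264° (mod 360)

5.6077 cis(264°)


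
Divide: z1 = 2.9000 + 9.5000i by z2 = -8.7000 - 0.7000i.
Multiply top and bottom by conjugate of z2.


Conjugate of z2 = -8.7000 + 0.7000i
Numerator: (2.9000 + 9.5000i)(-8.7000 + 0.7000i) = -31.8800 - 80.6200i
Denominator: (-8.7)^2 + (-0.7)^2 = 76.18
Result = (-31.8800 - 80.6200i)/76.18

-0.4185 - 1.0583i


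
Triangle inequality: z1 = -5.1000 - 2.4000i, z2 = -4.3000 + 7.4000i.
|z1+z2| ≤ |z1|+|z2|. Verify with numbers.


|z1| = sqrt((-5.1)^2 + (-2.4)^2) = sqrt(31.77) = 5.6365
|z2| = sqrt((-4.3)^2 + 7.4^2) = sqrt(73.25) = 8.5586
z1+z2 = -9.4000 + 5.0000i
|z1+z2| = sqrt(113.36) = 10.6471
|z1|+|z2| = 5.6365 + 8.5586 = 14.1951

|z1+z2| = 10.6471 ≤ |z1|+|z2| = 14.1951 (verified)


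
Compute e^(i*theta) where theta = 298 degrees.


cos(298°) = 0.4695
sin(298°) = -0.8829

e^(i*298°) = 0.4695 - 0.8829i


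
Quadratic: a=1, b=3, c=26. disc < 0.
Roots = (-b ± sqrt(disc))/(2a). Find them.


disc = 3^2 - 4*1*26 = 9 - 104 = -95
sqrt(|disc|) = sqrt(95) = 9.7468
Real part = -3/(2*1) = -1.5000
Imag part = 9.7468/(2*1) = 4.8734

-1.5000 ± 4.8734i


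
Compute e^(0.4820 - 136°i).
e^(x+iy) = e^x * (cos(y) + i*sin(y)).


e^0.4820 = 1.6193
cos(-136°) = -0.7193
sin(-136°) = -0.6947
Real = 1.6193*(-0.7193) = -1.1648
Imag = 1.6193*(-0.6947) = -1.1249

-1.1648 - 1.1249i


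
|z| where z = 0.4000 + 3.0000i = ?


|z| = sqrt(0.4^2 + 3^2) = sqrt(0.16 + 9) = sqrt(9.16) = 3.0265

|z| = 3.0265


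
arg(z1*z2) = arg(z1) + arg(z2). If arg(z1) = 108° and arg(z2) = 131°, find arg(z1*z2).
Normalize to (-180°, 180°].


arg(z1*z2) = 108° + 131° = 239°
Normalized to (-180°, 180°]: -121°

-121°


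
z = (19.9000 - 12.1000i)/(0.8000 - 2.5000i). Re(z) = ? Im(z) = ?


Multiply by conjugate: (19.9000 - 12.1000i)(0.8000 + 2.5000i) / (0.8^2 + (-2.5)^2)
Numerator real = 19.9*0.8 - (12.1)*(-2.5) = 46.17
Numerator imag = -12.1*0.8 - 19.9*(-2.5) = 40.07
Denominator = 6.89
Re(z) = 46.17/6.89 = 6.7010
Im(z) = 40.07/6.89 = 5.8157

Re(z) = 6.7010, Im(z) = 5.8157


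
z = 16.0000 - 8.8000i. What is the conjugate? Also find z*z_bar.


z_bar = 16.0000 + 8.8000i
z*z_bar = 16^2 + (-8.8)^2 = 256 + 77.44 = 333.44

z_bar = 16.0000 + 8.8000i, z*z_bar = 333.44


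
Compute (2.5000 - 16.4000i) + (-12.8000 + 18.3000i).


Real: 2.5 - 12.8 = -10.3
Imag: -16.4 + 18.3 = 1.9

-10.3000 + 1.9000i


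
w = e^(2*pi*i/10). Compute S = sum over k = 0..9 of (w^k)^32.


The roots are w_k = w^k with w = e^(2*pi*i/10), and (w^k)^32 = (w^32)^k.
So S = 1 + u + u^2 + ... + u^(9) with u = w^32.
32 = 3*10 + 2, so 32 is not a multiple of 10: u = (w^10)^3 * w^2 = w^2 ≠ 1 (w is a primitive 10th root), while u^10 = (w^10)^32 = 1.
Geometric series: S = (1 - u^10)/(1 - u) = (1 - 1)/(1 - u) = 0

S = 0


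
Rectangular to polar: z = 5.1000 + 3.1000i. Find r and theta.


r = sqrt(26.01+9.61) = sqrt(35.62) = 5.9682
theta = atan2(3.1, 5.1) = 31.2930 degrees

r = 5.9682, theta = 31.2930 degrees


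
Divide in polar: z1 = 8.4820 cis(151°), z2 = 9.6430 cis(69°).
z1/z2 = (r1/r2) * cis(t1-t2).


r = 8.4820 / 9.6430 = 0.8796
theta = 151° - 69° = 82° = 82° (mod 360)

0.8796 cis(82°)


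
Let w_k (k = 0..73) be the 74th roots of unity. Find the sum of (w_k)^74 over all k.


The roots are w_k = w^k with w = e^(2*pi*i/74), and (w^k)^74 = (w^74)^k.
So S = 1 + u + u^2 + ... + u^(73) with u = w^74.
74 = 1*74 + 0, so 74 is a multiple of 74 and u = (w^74)^1 = 1.
Every one of the 74 terms equals 1: S = 74

S = 74


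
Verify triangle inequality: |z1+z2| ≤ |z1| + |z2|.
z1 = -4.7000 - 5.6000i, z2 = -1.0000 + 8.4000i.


|z1| = sqrt((-4.7)^2 + (-5.6)^2) = sqrt(53.45) = 7.3110
|z2| = sqrt((-1)^2 + 8.4^2) = sqrt(71.56) = 8.4593
z1+z2 = -5.7000 + 2.8000i
|z1+z2| = sqrt(40.33) = 6.3506
|z1|+|z2| = 7.3110 + 8.4593 = 15.7703

|z1+z2| = 6.3506 ≤ |z1|+|z2| = 15.7703 (verified)


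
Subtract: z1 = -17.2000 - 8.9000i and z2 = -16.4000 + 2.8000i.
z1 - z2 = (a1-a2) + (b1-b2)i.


Real: -17.2 + 16.4 = -0.8
Imag: -8.9 - 2.8 = -11.7

-0.8000 - 11.7000i


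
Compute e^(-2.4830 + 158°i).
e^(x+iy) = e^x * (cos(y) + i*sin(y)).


e^-2.4830 = 0.0835
cos(158°) = -0.9272
sin(158°) = 0.3746
Real = 0.0835*(-0.9272) = -0.0774
Imag = 0.0835*0.3746 = 0.0313

-0.0774 + 0.0313i


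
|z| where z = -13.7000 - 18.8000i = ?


|z| = sqrt((-13.7)^2 + (-18.8)^2) = sqrt(187.69 + 353.44) = sqrt(541.13) = 23.2622

|z| = 23.2622


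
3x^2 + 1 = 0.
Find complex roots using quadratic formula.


disc = 0^2 - 4*3*1 = 0 - 12 = -12
sqrt(|disc|) = sqrt(12) = 3.4641
Real part = 0/(2*3) = 0
Imag part = 3.4641/(2*3) = 0.5774

0 ± 0.5774i


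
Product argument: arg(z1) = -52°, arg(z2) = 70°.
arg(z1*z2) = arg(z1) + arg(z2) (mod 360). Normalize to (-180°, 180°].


arg(z1*z2) = -52° + 70° = 18°
Normalized to (-180°, 180°]: 18°

18°


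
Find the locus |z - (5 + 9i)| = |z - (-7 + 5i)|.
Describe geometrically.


Equal distances means the locus is the perpendicular bisector of z1 and z2.
Midpoint = ((5+(-7))/2, (9+5)/2) = (-1.0000, 7.0000)

Perpendicular bisector through (-1.0000, 7.0000)


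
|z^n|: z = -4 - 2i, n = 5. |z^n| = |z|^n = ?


|z| = sqrt(16+4) = sqrt(20) = 4.4721
|z^5| = |z|^5 = (sqrt(20))^5 = 20^2 * sqrt(20) = 400*sqrt(20)

|z^5| = 400*sqrt(20) ≈ 1788.8544


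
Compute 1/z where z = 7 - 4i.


|z|^2 = 49+16 = 65
1/z = (7 + 4i)/65

1/z = 0.1077 + 0.0615i


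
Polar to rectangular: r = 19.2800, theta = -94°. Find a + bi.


a = 19.2800*cos(-94°) = 19.2800*(-0.069756) = -1.3449
b = 19.2800*sin(-94°) = 19.2800*(-0.99756) = -19.2330

-1.3449 - 19.2330i


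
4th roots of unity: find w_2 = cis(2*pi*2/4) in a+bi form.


Angle = 360*2/4 = 180°
a = cos(180°) = -1.0000
b = sin(180°) = 0

-1.0000 + 0i


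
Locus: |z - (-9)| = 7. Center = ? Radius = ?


|z - z0| = r is a circle with center z0 and radius r.
Center = (-9, 0), radius = 7

Circle with center (-9, 0) and radius 7


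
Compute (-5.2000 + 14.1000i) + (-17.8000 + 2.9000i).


Real: -5.2 - 17.8 = -23
Imag: 14.1 + 2.9 = 17

-23.0000 + 17.0000i


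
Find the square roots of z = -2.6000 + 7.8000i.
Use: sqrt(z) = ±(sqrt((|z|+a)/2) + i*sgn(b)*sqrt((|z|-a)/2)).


|z| = sqrt(6.76+60.84) = 8.2219
sqrt((|z|+a)/2) = sqrt((8.2219+(-2.6))/2) = sqrt(2.8110) = 1.6766
sqrt((|z|-a)/2) = sqrt((8.2219-(-2.6))/2) = sqrt(5.4110) = 2.3261

±(1.6766 + 2.3261i) i.e. 1.6766 + 2.3261i and -1.6766 - 2.3261i
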